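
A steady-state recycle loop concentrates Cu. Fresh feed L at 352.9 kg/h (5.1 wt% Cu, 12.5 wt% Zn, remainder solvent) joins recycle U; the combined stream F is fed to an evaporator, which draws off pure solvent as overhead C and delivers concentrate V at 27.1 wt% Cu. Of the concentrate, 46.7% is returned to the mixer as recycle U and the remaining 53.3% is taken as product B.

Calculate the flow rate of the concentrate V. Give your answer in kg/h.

Overall Cu balance (none leaves overhead): Cu in fresh feed = Cu in product, i.e. 352.9×0.051 = (1−0.467)·V·0.271.
V = 17.998/(0.271×0.533) = 124.6 kg/h.

124.6 kg/h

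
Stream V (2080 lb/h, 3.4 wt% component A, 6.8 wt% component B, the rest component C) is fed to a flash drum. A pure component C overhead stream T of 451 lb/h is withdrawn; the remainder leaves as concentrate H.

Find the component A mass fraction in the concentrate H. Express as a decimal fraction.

0.043

component A is not removed: 2080×0.034 = 70.72 lb/h of component A enters H.
Concentrate = 2080 − 451 = 1629 lb/h.
Mass fraction = 70.72/1629 = 0.043.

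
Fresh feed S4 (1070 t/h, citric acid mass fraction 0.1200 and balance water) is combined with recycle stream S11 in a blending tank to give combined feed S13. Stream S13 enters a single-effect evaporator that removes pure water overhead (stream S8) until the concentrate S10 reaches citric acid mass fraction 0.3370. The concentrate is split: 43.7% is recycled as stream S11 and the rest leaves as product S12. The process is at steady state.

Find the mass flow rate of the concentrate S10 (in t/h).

676.7 t/h

Overall citric acid balance (none leaves overhead): citric acid in fresh feed = citric acid in product, i.e. 1070×0.120 = (1−0.437)·S10·0.337.
S10 = 128.4/(0.337×0.563) = 676.75 t/h.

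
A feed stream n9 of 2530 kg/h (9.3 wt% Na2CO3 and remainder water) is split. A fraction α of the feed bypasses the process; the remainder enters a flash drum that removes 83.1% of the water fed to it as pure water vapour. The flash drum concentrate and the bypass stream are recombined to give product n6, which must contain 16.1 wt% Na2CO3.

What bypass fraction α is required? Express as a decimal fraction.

All 2530×0.093 = 235.29 kg/h of Na2CO3 reaches n6, so n6 = 235.29/0.161 = 1461.4 kg/h and vapour = 1068.6 kg/h.
The evaporator receives (1−α)·2530 of feed at 0.907 water and removes 0.831 of that water:
0.831×0.907×(1−α)×2530 = 1068.6
(1−α) = 1068.6/1906.9 = 0.5604;  α = 0.4396.

0.440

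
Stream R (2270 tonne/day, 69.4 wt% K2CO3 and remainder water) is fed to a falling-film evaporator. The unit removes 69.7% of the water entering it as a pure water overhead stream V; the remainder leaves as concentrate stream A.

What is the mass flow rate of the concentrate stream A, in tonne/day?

water entering = 2270×0.306 = 694.62 tonne/day; overhead removed = 0.697×694.62 = 484.15 tonne/day.
Concentrate = 2270 − 484.15 = 1785.8 tonne/day.

1786 tonne/day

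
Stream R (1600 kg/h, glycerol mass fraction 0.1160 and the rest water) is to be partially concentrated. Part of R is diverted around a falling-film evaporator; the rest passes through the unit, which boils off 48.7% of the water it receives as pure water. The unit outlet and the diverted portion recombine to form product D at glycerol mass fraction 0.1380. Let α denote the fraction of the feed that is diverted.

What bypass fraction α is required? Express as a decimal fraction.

0.630

All 1600×0.116 = 185.6 kg/h of glycerol reaches D, so D = 185.6/0.138 = 1344.9 kg/h and vapour = 255.07 kg/h.
The evaporator receives (1−α)·1600 of feed at 0.884 water and removes 0.487 of that water:
0.487×0.884×(1−α)×1600 = 255.07
(1−α) = 255.07/688.81 = 0.3703;  α = 0.6297.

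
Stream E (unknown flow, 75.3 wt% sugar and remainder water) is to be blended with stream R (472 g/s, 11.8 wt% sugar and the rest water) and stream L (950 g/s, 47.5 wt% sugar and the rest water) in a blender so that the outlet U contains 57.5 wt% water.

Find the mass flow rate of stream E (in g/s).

297 g/s

Let E be the unknown flow. Total out = 1422 + E.
water balance: 915.05 + 0.247·E = 0.575·(1422 + E)
(0.247 − 0.575)·E = 0.575×1422 − 915.05 = -97.404
E = -97.404 / -0.328 = 296.96 g/s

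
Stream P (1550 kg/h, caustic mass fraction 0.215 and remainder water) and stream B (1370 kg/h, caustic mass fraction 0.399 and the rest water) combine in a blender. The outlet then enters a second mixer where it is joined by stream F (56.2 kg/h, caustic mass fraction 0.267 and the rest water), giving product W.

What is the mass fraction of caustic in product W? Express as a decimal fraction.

Overall, product flow = 2976.2 kg/h.
caustic in = 1550×0.215 + 1370×0.399 + 56.2×0.267 = 894.89 kg/h.
caustic fraction in W = 0.301.

0.301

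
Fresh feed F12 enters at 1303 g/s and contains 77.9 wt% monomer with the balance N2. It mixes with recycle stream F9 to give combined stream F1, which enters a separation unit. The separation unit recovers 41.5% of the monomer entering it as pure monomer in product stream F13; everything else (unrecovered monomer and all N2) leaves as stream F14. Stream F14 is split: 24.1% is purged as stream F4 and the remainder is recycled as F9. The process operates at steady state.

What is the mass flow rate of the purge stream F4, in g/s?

N2 enters only via F12 and leaves only via the purge: 1303×0.221 = 0.241×(N2 in F14), and the separation unit passes all N2, so N2 in F1 = N2 in F14 = 1194.9 g/s.
monomer in F1: m_A = 1303×0.779 + (1−0.241)·(1−0.415)·m_A, so m_A = 1015/0.5560 = 1825.7 g/s.
F14 = (1−0.415)×1825.7 + 1194.9 = 2262.9 g/s.
Purge F4 = 0.241×2262.9 = 545.35 g/s.

545.4 g/s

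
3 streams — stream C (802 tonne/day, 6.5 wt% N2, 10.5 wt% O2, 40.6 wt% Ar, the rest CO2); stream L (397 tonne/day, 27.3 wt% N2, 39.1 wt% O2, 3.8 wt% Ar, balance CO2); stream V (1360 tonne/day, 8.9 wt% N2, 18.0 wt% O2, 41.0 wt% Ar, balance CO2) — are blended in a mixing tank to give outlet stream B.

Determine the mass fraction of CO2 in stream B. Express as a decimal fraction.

Total flow out = 802 + 397 + 1360 = 2559 tonne/day.
CO2 in = 802×0.424 + 397×0.298 + 1360×0.321 = 894.91 tonne/day.
CO2 mass fraction in B = 894.91/2559 = 0.350.

0.350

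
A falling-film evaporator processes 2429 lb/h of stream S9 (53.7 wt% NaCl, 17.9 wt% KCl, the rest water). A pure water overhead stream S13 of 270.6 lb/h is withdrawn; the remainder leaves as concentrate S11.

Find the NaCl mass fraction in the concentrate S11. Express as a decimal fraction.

0.604

NaCl is not removed: 2429×0.537 = 1304.4 lb/h of NaCl enters S11.
Concentrate = 2429 − 270.6 = 2158.4 lb/h.
Mass fraction = 1304.4/2158.4 = 0.604.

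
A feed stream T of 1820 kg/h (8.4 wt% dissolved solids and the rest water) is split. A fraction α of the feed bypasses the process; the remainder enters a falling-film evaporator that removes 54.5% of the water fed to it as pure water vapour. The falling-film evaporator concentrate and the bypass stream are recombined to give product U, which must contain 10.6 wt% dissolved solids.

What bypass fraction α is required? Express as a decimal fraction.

All 1820×0.084 = 152.88 kg/h of dissolved solids reaches U, so U = 152.88/0.106 = 1442.3 kg/h and vapour = 377.74 kg/h.
The evaporator receives (1−α)·1820 of feed at 0.916 water and removes 0.545 of that water:
0.545×0.916×(1−α)×1820 = 377.74
(1−α) = 377.74/908.58 = 0.4157;  α = 0.5843.

0.584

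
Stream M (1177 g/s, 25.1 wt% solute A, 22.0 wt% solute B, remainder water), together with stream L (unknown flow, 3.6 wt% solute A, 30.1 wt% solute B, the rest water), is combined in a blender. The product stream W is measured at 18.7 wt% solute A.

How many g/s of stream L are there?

498.9 g/s

Let L be the unknown flow. Total out = 1177 + L.
solute A balance: 295.43 + 0.036·L = 0.187·(1177 + L)
(0.036 − 0.187)·L = 0.187×1177 − 295.43 = -75.328
L = -75.328 / -0.151 = 498.86 g/s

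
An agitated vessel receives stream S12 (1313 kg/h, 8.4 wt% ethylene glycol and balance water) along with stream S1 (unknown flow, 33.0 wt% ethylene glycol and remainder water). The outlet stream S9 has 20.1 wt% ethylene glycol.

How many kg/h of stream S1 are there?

1191 kg/h

Let S1 be the unknown flow. Total out = 1313 + S1.
ethylene glycol balance: 110.29 + 0.330·S1 = 0.201·(1313 + S1)
(0.330 − 0.201)·S1 = 0.201×1313 − 110.29 = 153.62
S1 = 153.62 / 0.129 = 1190.9 kg/h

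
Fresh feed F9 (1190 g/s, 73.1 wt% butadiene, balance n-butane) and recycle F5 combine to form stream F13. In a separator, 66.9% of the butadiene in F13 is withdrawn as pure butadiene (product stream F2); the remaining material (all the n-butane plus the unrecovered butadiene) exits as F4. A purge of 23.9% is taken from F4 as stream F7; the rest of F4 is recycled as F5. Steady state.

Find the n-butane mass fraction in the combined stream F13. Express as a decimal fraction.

0.5353

n-butane enters only via F9 and leaves only via the purge: 1190×0.269 = 0.239×(n-butane in F4), and the separator passes all n-butane, so n-butane in F13 = n-butane in F4 = 1339.4 g/s.
butadiene in F13: m_A = 1190×0.731 + (1−0.239)·(1−0.669)·m_A, so m_A = 869.89/0.7481 = 1162.8 g/s.
F13 = 1162.8 + 1339.4 = 2502.2 g/s.
n-butane fraction in F13 = 1339.4/2502.2 = 0.5353.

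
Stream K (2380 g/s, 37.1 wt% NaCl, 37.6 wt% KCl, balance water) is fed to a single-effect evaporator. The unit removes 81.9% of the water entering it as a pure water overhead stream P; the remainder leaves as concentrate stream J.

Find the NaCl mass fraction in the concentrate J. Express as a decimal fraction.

0.4680

NaCl is not removed: 2380×0.371 = 882.98 g/s of NaCl enters J.
water entering = 2380×0.253 = 602.14 g/s; overhead removed = 0.819×602.14 = 493.15 g/s.
Concentrate = 2380 − 493.15 = 1886.8 g/s.
Mass fraction = 882.98/1886.8 = 0.4680.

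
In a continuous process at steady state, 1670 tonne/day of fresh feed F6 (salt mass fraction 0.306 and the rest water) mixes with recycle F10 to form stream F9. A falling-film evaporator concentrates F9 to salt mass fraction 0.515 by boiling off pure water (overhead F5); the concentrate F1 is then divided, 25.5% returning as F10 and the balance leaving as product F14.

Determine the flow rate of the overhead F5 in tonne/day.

677.7 tonne/day

Overall salt balance (none leaves overhead): salt in fresh feed = salt in product, i.e. 1670×0.306 = (1−0.255)·F1·0.515.
F1 = 511.02/(0.515×0.745) = 1331.9 tonne/day.
Recycle F10 = 0.255×1331.9 = 339.64 tonne/day.
Combined feed F9 = 1670 + 339.64 = 2009.6 tonne/day.
Overhead F5 = F9 − F1 = 2009.6 − 1331.9 = 677.73 tonne/day.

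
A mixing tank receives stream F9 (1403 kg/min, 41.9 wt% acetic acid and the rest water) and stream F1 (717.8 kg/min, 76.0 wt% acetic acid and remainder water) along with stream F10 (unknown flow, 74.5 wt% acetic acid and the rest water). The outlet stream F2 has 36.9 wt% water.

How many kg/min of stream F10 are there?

Let F10 be the unknown flow. Total out = 2120.8 + F10.
water balance: 987.41 + 0.255·F10 = 0.369·(2120.8 + F10)
(0.255 − 0.369)·F10 = 0.369×2120.8 − 987.41 = -204.84
F10 = -204.84 / -0.114 = 1796.8 kg/min

1797 kg/min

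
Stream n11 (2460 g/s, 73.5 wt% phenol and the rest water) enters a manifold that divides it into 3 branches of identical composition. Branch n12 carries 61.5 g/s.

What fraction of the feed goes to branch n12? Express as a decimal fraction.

0.025

Fraction to n12 = 61.5/2460 = 0.0250.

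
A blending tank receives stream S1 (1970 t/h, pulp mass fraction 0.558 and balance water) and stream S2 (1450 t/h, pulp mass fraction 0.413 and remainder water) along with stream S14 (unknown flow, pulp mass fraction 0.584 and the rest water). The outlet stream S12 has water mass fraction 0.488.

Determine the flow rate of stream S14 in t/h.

735.1 t/h

Let S14 be the unknown flow. Total out = 3420 + S14.
water balance: 1721.9 + 0.416·S14 = 0.488·(3420 + S14)
(0.416 − 0.488)·S14 = 0.488×3420 − 1721.9 = -52.93
S14 = -52.93 / -0.072 = 735.14 t/h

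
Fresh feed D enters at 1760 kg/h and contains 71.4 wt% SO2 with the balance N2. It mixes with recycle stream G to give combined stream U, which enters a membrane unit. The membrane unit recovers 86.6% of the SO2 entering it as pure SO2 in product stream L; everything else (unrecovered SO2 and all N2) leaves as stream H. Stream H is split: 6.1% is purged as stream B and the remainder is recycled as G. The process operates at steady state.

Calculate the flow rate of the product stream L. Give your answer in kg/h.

SO2 in U: m_A = 1760×0.714 + (1−0.061)·(1−0.866)·m_A, so m_A = 1256.6/0.8742 = 1437.5 kg/h.
Product L = 0.866×1437.5 = 1244.9 kg/h.

1245 kg/h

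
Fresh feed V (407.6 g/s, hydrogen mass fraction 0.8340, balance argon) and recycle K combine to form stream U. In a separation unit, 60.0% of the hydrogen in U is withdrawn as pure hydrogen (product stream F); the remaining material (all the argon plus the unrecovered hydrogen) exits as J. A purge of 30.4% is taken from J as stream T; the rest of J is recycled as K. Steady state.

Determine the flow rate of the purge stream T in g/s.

124.9 g/s

argon enters only via V and leaves only via the purge: 407.6×0.166 = 0.304×(argon in J), and the separation unit passes all argon, so argon in U = argon in J = 222.57 g/s.
hydrogen in U: m_A = 407.6×0.834 + (1−0.304)·(1−0.600)·m_A, so m_A = 339.94/0.7216 = 471.09 g/s.
J = (1−0.600)×471.09 + 222.57 = 411.01 g/s.
Purge T = 0.304×411.01 = 124.95 g/s.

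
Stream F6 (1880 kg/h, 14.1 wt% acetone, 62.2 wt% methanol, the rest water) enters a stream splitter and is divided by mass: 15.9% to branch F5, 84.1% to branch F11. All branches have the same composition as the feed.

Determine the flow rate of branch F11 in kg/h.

Branch F11 flow = 0.841×1880 = 1581.1 kg/h.

1581 kg/h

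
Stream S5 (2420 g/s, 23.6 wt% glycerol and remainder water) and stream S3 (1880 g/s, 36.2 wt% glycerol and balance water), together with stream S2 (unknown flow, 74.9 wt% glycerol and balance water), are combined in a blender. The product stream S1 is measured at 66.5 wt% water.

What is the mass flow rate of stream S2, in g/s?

Let S2 be the unknown flow. Total out = 4300 + S2.
water balance: 3048.3 + 0.251·S2 = 0.665·(4300 + S2)
(0.251 − 0.665)·S2 = 0.665×4300 − 3048.3 = -188.82
S2 = -188.82 / -0.414 = 456.09 g/s

456.1 g/s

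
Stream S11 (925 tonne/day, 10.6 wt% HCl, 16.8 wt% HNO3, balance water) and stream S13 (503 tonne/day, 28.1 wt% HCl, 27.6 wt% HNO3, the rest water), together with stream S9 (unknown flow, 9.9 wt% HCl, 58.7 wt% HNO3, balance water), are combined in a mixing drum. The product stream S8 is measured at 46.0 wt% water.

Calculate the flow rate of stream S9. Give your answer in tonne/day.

1627 tonne/day

Let S9 be the unknown flow. Total out = 1428 + S9.
water balance: 894.38 + 0.314·S9 = 0.460·(1428 + S9)
(0.314 − 0.460)·S9 = 0.460×1428 − 894.38 = -237.5
S9 = -237.5 / -0.146 = 1626.7 tonne/day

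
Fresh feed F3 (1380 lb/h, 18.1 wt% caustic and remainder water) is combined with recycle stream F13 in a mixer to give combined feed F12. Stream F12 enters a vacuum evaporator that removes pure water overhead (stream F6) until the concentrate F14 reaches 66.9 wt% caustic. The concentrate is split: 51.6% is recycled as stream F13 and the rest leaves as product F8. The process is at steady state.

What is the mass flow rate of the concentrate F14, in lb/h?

Overall caustic balance (none leaves overhead): caustic in fresh feed = caustic in product, i.e. 1380×0.181 = (1−0.516)·F14·0.669.
F14 = 249.78/(0.669×0.484) = 771.41 lb/h.

771.4 lb/h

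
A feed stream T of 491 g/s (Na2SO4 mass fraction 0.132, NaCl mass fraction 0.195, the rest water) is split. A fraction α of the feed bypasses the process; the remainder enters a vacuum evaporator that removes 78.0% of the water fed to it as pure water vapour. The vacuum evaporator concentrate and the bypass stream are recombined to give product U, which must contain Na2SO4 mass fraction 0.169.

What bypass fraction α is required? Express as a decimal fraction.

0.583

All 491×0.132 = 64.812 g/s of Na2SO4 reaches U, so U = 64.812/0.169 = 383.5 g/s and vapour = 107.5 g/s.
The evaporator receives (1−α)·491 of feed at 0.673 water and removes 0.780 of that water:
0.780×0.673×(1−α)×491 = 107.5
(1−α) = 107.5/257.75 = 0.4171;  α = 0.5829.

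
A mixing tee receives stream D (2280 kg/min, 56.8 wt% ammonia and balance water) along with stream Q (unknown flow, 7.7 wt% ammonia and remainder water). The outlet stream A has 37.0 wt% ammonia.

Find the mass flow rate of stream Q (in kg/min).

Let Q be the unknown flow. Total out = 2280 + Q.
ammonia balance: 1295 + 0.077·Q = 0.370·(2280 + Q)
(0.077 − 0.370)·Q = 0.370×2280 − 1295 = -451.44
Q = -451.44 / -0.293 = 1540.8 kg/min

1541 kg/min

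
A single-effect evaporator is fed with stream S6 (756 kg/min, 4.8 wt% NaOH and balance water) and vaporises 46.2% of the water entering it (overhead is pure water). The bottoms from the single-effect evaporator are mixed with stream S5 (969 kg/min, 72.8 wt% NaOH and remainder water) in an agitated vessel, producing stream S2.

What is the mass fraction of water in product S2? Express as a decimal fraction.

Vapour removed = 0.462×0.952×756 = 332.51 kg/min; concentrate = 423.49 kg/min.
water reaching the mixer = 387.21 (from concentrate) + 969×0.272 = 650.77 kg/min.
Product flow = 423.49 + 969 = 1392.5 kg/min; water fraction = 0.467.

0.467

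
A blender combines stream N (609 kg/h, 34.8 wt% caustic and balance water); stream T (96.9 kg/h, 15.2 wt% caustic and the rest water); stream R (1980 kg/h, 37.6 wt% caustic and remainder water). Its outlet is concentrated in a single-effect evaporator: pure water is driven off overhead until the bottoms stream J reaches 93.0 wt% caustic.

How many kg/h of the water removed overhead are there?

1642 kg/h

caustic entering = 609×0.348 + 96.9×0.152 + 1980×0.376 = 971.14 kg/h.
All caustic reports to J, so J = 971.14/0.930 = 1044.2 kg/h.
Total feed = 2685.9 kg/h; overhead = 2685.9 − 1044.2 = 1641.7 kg/h.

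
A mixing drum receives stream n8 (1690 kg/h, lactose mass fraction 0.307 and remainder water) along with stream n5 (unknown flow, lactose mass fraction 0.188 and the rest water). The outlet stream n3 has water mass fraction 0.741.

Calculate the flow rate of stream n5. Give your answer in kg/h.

1143 kg/h

Let n5 be the unknown flow. Total out = 1690 + n5.
water balance: 1171.2 + 0.812·n5 = 0.741·(1690 + n5)
(0.812 − 0.741)·n5 = 0.741×1690 − 1171.2 = 81.12
n5 = 81.12 / 0.071 = 1142.5 kg/h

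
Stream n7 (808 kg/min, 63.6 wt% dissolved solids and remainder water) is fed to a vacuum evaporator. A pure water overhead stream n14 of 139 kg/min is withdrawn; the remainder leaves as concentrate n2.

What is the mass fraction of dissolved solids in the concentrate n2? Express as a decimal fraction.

dissolved solids is not removed: 808×0.636 = 513.89 kg/min of dissolved solids enters n2.
Concentrate = 808 − 139 = 669 kg/min.
Mass fraction = 513.89/669 = 0.7681.

0.7681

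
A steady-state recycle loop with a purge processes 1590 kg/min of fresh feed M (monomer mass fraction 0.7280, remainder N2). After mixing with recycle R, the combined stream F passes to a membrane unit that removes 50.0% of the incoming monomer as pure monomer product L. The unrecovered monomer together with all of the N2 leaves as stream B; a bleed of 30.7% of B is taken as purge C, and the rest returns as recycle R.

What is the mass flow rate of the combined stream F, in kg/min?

3180 kg/min

N2 enters only via M and leaves only via the purge: 1590×0.272 = 0.307×(N2 in B), and the membrane unit passes all N2, so N2 in F = N2 in B = 1408.7 kg/min.
monomer in F: m_A = 1590×0.728 + (1−0.307)·(1−0.500)·m_A, so m_A = 1157.5/0.6535 = 1771.3 kg/min.
F = 1771.3 + 1408.7 = 3180 kg/min.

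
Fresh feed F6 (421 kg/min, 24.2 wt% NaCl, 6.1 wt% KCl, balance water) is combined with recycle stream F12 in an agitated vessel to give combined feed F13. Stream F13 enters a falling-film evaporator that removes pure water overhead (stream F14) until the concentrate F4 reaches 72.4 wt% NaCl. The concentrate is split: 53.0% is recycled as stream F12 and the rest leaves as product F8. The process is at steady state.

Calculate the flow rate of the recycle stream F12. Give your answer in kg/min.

Overall NaCl balance (none leaves overhead): NaCl in fresh feed = NaCl in product, i.e. 421×0.242 = (1−0.530)·F4·0.724.
F4 = 101.88/(0.724×0.470) = 299.41 kg/min.
Recycle F12 = 0.530×299.41 = 158.69 kg/min.

158.7 kg/min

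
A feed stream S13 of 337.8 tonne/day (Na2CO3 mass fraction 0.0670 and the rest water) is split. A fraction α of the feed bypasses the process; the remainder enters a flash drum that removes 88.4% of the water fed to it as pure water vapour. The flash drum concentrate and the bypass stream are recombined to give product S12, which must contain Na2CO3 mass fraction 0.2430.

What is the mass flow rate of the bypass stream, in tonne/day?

All 337.8×0.067 = 22.633 tonne/day of Na2CO3 reaches S12, so S12 = 22.633/0.243 = 93.138 tonne/day and vapour = 244.66 tonne/day.
The evaporator receives (1−α)·337.8 of feed at 0.933 water and removes 0.884 of that water:
0.884×0.933×(1−α)×337.8 = 244.66
(1−α) = 244.66/278.61 = 0.8782;  α = 0.1218.
Bypass flow = 0.1218×337.8 = 41.158 tonne/day.

41.16 tonne/day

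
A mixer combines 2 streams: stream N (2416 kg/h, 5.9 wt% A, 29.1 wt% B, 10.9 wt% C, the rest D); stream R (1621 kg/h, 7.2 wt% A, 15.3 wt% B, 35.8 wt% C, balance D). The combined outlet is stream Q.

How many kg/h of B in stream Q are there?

951.1 kg/h

B out = B in = 2416×0.291 + 1621×0.153 = 951.07 kg/h.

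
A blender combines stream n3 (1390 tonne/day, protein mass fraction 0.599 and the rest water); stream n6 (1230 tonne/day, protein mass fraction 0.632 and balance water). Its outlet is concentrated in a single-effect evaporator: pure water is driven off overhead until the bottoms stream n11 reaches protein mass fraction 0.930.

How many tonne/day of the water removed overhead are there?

protein entering = 1390×0.599 + 1230×0.632 = 1610 tonne/day.
All protein reports to n11, so n11 = 1610/0.930 = 1731.2 tonne/day.
Total feed = 2620 tonne/day; overhead = 2620 − 1731.2 = 888.85 tonne/day.

888.8 tonne/day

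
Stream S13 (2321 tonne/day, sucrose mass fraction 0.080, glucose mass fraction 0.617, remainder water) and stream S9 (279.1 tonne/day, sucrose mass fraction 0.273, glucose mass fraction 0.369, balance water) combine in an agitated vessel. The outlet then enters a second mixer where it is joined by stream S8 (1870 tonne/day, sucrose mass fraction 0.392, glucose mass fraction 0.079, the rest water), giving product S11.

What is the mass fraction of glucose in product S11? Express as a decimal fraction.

Overall, product flow = 4470.1 tonne/day.
glucose in = 2321×0.617 + 279.1×0.369 + 1870×0.079 = 1682.8 tonne/day.
glucose fraction in S11 = 0.376.

0.376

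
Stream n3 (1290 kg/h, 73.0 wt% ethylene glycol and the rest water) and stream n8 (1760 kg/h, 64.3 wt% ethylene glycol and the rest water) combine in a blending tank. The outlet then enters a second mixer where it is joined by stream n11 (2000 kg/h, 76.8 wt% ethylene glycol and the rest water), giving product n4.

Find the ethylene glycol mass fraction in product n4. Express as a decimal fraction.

Overall, product flow = 5050 kg/h.
ethylene glycol in = 1290×0.730 + 1760×0.643 + 2000×0.768 = 3609.4 kg/h.
ethylene glycol fraction in n4 = 0.7147.

0.7147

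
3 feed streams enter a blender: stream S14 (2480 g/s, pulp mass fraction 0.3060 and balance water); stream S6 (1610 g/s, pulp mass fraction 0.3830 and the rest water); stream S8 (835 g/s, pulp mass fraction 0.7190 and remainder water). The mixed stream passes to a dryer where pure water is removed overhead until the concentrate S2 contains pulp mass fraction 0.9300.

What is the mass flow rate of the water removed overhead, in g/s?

pulp entering = 2480×0.306 + 1610×0.383 + 835×0.719 = 1975.9 g/s.
All pulp reports to S2, so S2 = 1975.9/0.930 = 2124.6 g/s.
Total feed = 4925 g/s; overhead = 4925 − 2124.6 = 2800.4 g/s.

2800 g/s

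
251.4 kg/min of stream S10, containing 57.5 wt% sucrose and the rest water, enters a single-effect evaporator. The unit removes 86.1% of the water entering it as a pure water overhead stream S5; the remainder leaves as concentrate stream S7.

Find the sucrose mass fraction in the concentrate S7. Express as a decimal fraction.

sucrose is not removed: 251.4×0.575 = 144.55 kg/min of sucrose enters S7.
water entering = 251.4×0.425 = 106.84 kg/min; overhead removed = 0.861×106.84 = 91.994 kg/min.
Concentrate = 251.4 − 91.994 = 159.41 kg/min.
Mass fraction = 144.55/159.41 = 0.907.

0.907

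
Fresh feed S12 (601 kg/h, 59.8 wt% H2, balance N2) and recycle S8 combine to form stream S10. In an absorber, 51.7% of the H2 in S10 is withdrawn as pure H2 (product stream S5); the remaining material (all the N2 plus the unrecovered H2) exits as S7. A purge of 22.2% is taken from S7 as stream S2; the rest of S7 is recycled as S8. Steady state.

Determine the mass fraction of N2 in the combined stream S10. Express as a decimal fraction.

N2 enters only via S12 and leaves only via the purge: 601×0.402 = 0.222×(N2 in S7), and the absorber passes all N2, so N2 in S10 = N2 in S7 = 1088.3 kg/h.
H2 in S10: m_A = 601×0.598 + (1−0.222)·(1−0.517)·m_A, so m_A = 359.4/0.6242 = 575.75 kg/h.
S10 = 575.75 + 1088.3 = 1664 kg/h.
N2 fraction in S10 = 1088.3/1664 = 0.654.

0.654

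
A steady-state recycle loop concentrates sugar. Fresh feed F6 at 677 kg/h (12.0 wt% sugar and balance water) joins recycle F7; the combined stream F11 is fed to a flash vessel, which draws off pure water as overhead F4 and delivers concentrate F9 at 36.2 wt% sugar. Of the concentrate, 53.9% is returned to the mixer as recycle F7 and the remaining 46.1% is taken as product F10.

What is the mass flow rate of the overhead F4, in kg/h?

452.6 kg/h

Overall sugar balance (none leaves overhead): sugar in fresh feed = sugar in product, i.e. 677×0.120 = (1−0.539)·F9·0.362.
F9 = 81.24/(0.362×0.461) = 486.81 kg/h.
Recycle F7 = 0.539×486.81 = 262.39 kg/h.
Combined feed F11 = 677 + 262.39 = 939.39 kg/h.
Overhead F4 = F11 − F9 = 939.39 − 486.81 = 452.58 kg/h.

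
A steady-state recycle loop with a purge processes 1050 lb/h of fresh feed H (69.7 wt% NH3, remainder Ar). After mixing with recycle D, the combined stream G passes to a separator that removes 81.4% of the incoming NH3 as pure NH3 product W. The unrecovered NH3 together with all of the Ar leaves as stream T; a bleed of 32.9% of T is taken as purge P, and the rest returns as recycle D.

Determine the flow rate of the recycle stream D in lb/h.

Ar enters only via H and leaves only via the purge: 1050×0.303 = 0.329×(Ar in T), and the separator passes all Ar, so Ar in G = Ar in T = 967.02 lb/h.
NH3 in G: m_A = 1050×0.697 + (1−0.329)·(1−0.814)·m_A, so m_A = 731.85/0.8752 = 836.21 lb/h.
T = (1−0.814)×836.21 + 967.02 = 1122.6 lb/h.
Recycle D = (1−0.329)×1122.6 = 753.24 lb/h.

753.2 lb/h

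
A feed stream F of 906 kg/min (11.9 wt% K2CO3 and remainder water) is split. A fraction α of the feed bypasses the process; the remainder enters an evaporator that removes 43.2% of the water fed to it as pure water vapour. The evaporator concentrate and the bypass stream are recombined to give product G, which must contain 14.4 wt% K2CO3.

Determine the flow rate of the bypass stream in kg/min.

492.7 kg/min

All 906×0.119 = 107.81 kg/min of K2CO3 reaches G, so G = 107.81/0.144 = 748.71 kg/min and vapour = 157.29 kg/min.
The evaporator receives (1−α)·906 of feed at 0.881 water and removes 0.432 of that water:
0.432×0.881×(1−α)×906 = 157.29
(1−α) = 157.29/344.82 = 0.4562;  α = 0.5438.
Bypass flow = 0.5438×906 = 492.72 kg/min.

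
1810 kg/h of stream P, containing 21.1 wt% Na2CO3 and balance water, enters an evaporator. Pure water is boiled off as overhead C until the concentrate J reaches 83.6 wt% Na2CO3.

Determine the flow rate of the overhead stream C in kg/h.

Na2CO3 is conserved: 1810×0.211 = 381.91 kg/h all reports to the concentrate.
Concentrate = 381.91/(target fraction) = 456.83 kg/h.
Overhead = 1810 − 456.83 = 1353.2 kg/h.

1353 kg/h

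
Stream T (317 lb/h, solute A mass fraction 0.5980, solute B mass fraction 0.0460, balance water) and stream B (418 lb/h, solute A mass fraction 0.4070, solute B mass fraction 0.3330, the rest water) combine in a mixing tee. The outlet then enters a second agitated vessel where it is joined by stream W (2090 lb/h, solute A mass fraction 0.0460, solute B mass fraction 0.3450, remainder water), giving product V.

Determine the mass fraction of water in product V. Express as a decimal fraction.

0.5290

Overall, product flow = 2825 lb/h.
water in = 317×0.356 + 418×0.260 + 2090×0.609 = 1494.3 lb/h.
water fraction in V = 0.5290.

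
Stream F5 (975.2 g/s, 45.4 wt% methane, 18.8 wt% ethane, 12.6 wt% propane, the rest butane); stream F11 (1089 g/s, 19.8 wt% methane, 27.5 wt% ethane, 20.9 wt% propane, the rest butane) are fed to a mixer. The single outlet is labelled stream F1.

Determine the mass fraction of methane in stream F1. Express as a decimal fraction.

Total flow out = 975.2 + 1089 = 2064.2 g/s.
methane in = 975.2×0.454 + 1089×0.198 = 658.36 g/s.
methane mass fraction in F1 = 658.36/2064.2 = 0.3189.

0.3189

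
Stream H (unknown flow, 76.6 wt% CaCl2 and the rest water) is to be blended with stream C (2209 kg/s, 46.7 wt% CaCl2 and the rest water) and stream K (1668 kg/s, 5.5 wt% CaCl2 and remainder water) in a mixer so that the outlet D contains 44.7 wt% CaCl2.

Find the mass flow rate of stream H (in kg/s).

1911 kg/s

Let H be the unknown flow. Total out = 3877 + H.
CaCl2 balance: 1123.3 + 0.766·H = 0.447·(3877 + H)
(0.766 − 0.447)·H = 0.447×3877 − 1123.3 = 609.68
H = 609.68 / 0.319 = 1911.2 kg/s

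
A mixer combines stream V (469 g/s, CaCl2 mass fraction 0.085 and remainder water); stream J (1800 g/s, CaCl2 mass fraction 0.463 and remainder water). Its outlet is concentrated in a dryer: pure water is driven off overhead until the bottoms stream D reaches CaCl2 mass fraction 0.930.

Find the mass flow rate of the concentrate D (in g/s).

CaCl2 entering = 469×0.085 + 1800×0.463 = 873.27 g/s.
All CaCl2 reports to D, so D = 873.27/0.930 = 938.99 g/s.

939 g/s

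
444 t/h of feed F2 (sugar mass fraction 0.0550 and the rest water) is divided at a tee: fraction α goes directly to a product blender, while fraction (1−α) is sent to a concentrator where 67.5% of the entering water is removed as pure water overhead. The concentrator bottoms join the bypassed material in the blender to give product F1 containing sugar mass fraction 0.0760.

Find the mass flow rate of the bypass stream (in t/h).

All 444×0.055 = 24.42 t/h of sugar reaches F1, so F1 = 24.42/0.076 = 321.32 t/h and vapour = 122.68 t/h.
The evaporator receives (1−α)·444 of feed at 0.945 water and removes 0.675 of that water:
0.675×0.945×(1−α)×444 = 122.68
(1−α) = 122.68/283.22 = 0.4332;  α = 0.5668.
Bypass flow = 0.5668×444 = 251.67 t/h.

251.7 t/h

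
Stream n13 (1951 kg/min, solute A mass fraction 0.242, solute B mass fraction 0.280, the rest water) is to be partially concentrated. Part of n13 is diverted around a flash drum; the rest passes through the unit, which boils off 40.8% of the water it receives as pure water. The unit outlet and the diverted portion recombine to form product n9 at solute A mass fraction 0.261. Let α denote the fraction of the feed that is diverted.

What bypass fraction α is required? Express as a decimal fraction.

All 1951×0.242 = 472.14 kg/min of solute A reaches n9, so n9 = 472.14/0.261 = 1809 kg/min and vapour = 142.03 kg/min.
The evaporator receives (1−α)·1951 of feed at 0.478 water and removes 0.408 of that water:
0.408×0.478×(1−α)×1951 = 142.03
(1−α) = 142.03/380.49 = 0.3733;  α = 0.6267.

0.627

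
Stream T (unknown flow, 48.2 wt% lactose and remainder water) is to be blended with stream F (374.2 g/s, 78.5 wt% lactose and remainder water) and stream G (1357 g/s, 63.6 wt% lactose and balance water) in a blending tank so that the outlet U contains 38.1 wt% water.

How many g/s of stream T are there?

Let T be the unknown flow. Total out = 1731.2 + T.
water balance: 574.4 + 0.518·T = 0.381·(1731.2 + T)
(0.518 − 0.381)·T = 0.381×1731.2 − 574.4 = 85.186
T = 85.186 / 0.137 = 621.8 g/s

621.8 g/s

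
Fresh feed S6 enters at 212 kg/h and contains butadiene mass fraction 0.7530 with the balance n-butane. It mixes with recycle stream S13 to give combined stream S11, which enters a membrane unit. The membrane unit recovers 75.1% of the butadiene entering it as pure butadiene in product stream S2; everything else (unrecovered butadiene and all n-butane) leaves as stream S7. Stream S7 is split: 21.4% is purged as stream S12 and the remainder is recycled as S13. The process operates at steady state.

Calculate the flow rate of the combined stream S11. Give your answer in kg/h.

443.2 kg/h

n-butane enters only via S6 and leaves only via the purge: 212×0.247 = 0.214×(n-butane in S7), and the membrane unit passes all n-butane, so n-butane in S11 = n-butane in S7 = 244.69 kg/h.
butadiene in S11: m_A = 212×0.753 + (1−0.214)·(1−0.751)·m_A, so m_A = 159.64/0.8043 = 198.48 kg/h.
S11 = 198.48 + 244.69 = 443.17 kg/h.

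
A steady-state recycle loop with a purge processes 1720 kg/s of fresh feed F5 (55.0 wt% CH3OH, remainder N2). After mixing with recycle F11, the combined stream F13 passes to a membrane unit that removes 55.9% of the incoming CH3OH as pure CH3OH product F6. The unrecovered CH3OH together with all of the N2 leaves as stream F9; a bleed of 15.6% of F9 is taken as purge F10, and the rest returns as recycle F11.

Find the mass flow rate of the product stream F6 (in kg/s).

842.3 kg/s

CH3OH in F13: m_A = 1720×0.550 + (1−0.156)·(1−0.559)·m_A, so m_A = 946/0.6278 = 1506.9 kg/s.
Product F6 = 0.559×1506.9 = 842.33 kg/s.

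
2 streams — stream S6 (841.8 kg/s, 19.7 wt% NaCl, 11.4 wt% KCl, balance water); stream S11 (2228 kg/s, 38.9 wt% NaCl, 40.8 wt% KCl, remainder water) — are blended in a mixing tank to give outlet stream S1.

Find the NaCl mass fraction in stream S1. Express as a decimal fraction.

Total flow out = 841.8 + 2228 = 3069.8 kg/s.
NaCl in = 841.8×0.197 + 2228×0.389 = 1032.5 kg/s.
NaCl mass fraction in S1 = 1032.5/3069.8 = 0.336.

0.336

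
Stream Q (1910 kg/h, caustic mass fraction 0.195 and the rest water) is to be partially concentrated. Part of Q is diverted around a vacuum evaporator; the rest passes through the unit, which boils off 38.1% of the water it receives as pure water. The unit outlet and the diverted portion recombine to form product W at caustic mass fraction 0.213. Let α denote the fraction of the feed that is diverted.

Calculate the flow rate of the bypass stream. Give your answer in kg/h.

All 1910×0.195 = 372.45 kg/h of caustic reaches W, so W = 372.45/0.213 = 1748.6 kg/h and vapour = 161.41 kg/h.
The evaporator receives (1−α)·1910 of feed at 0.805 water and removes 0.381 of that water:
0.381×0.805×(1−α)×1910 = 161.41
(1−α) = 161.41/585.81 = 0.2755;  α = 0.7245.
Bypass flow = 0.7245×1910 = 1383.7 kg/h.

1384 kg/h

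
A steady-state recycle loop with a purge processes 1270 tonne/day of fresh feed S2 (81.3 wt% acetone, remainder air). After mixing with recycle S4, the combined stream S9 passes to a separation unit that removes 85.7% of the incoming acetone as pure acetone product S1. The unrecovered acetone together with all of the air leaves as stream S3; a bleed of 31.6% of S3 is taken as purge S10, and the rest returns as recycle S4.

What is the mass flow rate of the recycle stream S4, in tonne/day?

air enters only via S2 and leaves only via the purge: 1270×0.187 = 0.316×(air in S3), and the separation unit passes all air, so air in S9 = air in S3 = 751.55 tonne/day.
acetone in S9: m_A = 1270×0.813 + (1−0.316)·(1−0.857)·m_A, so m_A = 1032.5/0.9022 = 1144.5 tonne/day.
S3 = (1−0.857)×1144.5 + 751.55 = 915.21 tonne/day.
Recycle S4 = (1−0.316)×915.21 = 626 tonne/day.

626 tonne/day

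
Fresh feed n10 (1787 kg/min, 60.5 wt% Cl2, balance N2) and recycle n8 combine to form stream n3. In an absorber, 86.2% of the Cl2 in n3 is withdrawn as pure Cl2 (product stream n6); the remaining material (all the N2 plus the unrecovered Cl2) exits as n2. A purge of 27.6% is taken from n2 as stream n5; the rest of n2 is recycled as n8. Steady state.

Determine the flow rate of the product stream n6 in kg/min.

Cl2 in n3: m_A = 1787×0.605 + (1−0.276)·(1−0.862)·m_A, so m_A = 1081.1/0.9001 = 1201.1 kg/min.
Product n6 = 0.862×1201.1 = 1035.4 kg/min.

1035 kg/min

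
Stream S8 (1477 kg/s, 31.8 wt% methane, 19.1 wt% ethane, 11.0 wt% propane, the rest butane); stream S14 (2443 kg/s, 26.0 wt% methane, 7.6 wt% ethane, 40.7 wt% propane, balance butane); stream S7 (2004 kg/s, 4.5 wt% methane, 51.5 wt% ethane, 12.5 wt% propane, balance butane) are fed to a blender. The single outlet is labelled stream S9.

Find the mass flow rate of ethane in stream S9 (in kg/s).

ethane out = ethane in = 1477×0.191 + 2443×0.076 + 2004×0.515 = 1499.8 kg/s.

1500 kg/s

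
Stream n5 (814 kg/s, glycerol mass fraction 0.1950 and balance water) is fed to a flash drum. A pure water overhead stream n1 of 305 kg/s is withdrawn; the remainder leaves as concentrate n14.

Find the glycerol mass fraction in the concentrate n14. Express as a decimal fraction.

glycerol is not removed: 814×0.195 = 158.73 kg/s of glycerol enters n14.
Concentrate = 814 − 305 = 509 kg/s.
Mass fraction = 158.73/509 = 0.3118.

0.3118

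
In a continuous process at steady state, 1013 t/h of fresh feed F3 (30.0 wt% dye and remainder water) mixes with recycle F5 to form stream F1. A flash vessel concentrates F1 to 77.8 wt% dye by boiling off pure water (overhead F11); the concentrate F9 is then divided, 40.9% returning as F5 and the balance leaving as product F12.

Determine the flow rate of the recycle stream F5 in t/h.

270.3 t/h

Overall dye balance (none leaves overhead): dye in fresh feed = dye in product, i.e. 1013×0.300 = (1−0.409)·F9·0.778.
F9 = 303.9/(0.778×0.591) = 660.94 t/h.
Recycle F5 = 0.409×660.94 = 270.33 t/h.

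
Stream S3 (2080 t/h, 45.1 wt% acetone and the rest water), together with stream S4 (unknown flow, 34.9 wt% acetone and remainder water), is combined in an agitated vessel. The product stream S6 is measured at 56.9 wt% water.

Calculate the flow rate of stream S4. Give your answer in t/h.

Let S4 be the unknown flow. Total out = 2080 + S4.
water balance: 1141.9 + 0.651·S4 = 0.569·(2080 + S4)
(0.651 − 0.569)·S4 = 0.569×2080 − 1141.9 = 41.6
S4 = 41.6 / 0.082 = 507.32 t/h

507.3 t/h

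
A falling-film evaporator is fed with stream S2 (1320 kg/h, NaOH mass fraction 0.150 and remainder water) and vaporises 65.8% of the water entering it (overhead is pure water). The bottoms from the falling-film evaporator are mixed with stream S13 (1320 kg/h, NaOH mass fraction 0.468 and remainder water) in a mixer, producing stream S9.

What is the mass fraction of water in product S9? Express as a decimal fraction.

0.571

Vapour removed = 0.658×0.850×1320 = 738.28 kg/h; concentrate = 581.72 kg/h.
water reaching the mixer = 383.72 (from concentrate) + 1320×0.532 = 1086 kg/h.
Product flow = 581.72 + 1320 = 1901.7 kg/h; water fraction = 0.571.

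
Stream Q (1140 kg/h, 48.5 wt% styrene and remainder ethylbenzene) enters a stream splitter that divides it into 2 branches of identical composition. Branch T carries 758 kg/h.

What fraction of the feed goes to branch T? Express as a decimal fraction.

0.665

Fraction to T = 758/1140 = 0.6649.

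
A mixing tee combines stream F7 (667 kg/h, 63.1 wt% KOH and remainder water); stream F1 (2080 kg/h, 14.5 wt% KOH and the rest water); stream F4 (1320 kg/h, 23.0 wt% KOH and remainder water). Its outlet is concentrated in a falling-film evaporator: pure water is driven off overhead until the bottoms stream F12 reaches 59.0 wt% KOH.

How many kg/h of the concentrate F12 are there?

KOH entering = 667×0.631 + 2080×0.145 + 1320×0.230 = 1026.1 kg/h.
All KOH reports to F12, so F12 = 1026.1/0.590 = 1739.1 kg/h.

1739 kg/h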